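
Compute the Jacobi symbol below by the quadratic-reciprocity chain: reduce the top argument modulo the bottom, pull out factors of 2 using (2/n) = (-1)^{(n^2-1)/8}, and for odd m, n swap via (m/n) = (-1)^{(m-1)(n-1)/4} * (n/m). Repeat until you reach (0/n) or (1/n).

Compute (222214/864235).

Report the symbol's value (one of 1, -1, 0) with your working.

222214 = 2^1·111107; (2/864235) = -1 since 864235 mod 8 = 3, so (222214/864235) = (-1)^1·(111107/864235); sign now -1
reciprocity: (111107/864235) = -1·(864235/111107) since 111107 mod 4 = 3, 864235 mod 4 = 3; sign now +1
(864235/111107) = (86486/111107)   [reduce mod 111107]
86486 = 2^1·43243; (2/111107) = -1 since 111107 mod 8 = 3, so (86486/111107) = (-1)^1·(43243/111107); sign now -1
reciprocity: (43243/111107) = -1·(111107/43243) since 43243 mod 4 = 3, 111107 mod 4 = 3; sign now +1
(111107/43243) = (24621/43243)   [reduce mod 43243]
reciprocity: (24621/43243) = +1·(43243/24621) since 24621 mod 4 = 1, 43243 mod 4 = 3; sign now +1
(43243/24621) = (18622/24621)   [reduce mod 24621]
18622 = 2^1·9311; (2/24621) = -1 since 24621 mod 8 = 5, so (18622/24621) = (-1)^1·(9311/24621); sign now -1
reciprocity: (9311/24621) = +1·(24621/9311) since 9311 mod 4 = 3, 24621 mod 4 = 1; sign now -1
(24621/9311) = (5999/9311)   [reduce mod 9311]
reciprocity: (5999/9311) = -1·(9311/5999) since 5999 mod 4 = 3, 9311 mod 4 = 3; sign now +1
(9311/5999) = (3312/5999)   [reduce mod 5999]
3312 = 2^4·207; (2/5999) = +1 since 5999 mod 8 = 7, so (3312/5999) = (+1)^4·(207/5999); sign now +1
reciprocity: (207/5999) = -1·(5999/207) since 207 mod 4 = 3, 5999 mod 4 = 3; sign now -1
(5999/207) = (203/207)   [reduce mod 207]
reciprocity: (203/207) = -1·(207/203) since 203 mod 4 = 3, 207 mod 4 = 3; sign now +1
(207/203) = (4/203)   [reduce mod 203]
4 = 2^2·1; (2/203) = -1 since 203 mod 8 = 3, so (4/203) = (-1)^2·(1/203); sign now +1
(1/203) = 1; final value = sign = +1

1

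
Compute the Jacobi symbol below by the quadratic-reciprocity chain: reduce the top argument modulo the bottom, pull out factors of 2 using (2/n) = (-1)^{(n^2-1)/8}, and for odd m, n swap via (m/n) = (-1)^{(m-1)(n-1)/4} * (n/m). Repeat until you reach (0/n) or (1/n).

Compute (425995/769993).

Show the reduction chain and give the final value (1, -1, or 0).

1

flip (425995/769993) -> (769993/425995): both odd, 425995 mod 4 = 3, 769993 mod 4 = 1, so the flip contributes +1; sign now +1
(769993/425995): 769993 mod 425995 = 343998, so (769993/425995) = (343998/425995)
factor out 2^1: 343998 = 2^1·171999; with 425995 mod 8 = 3, (2/425995) = -1; sign now -1; continue with (171999/425995)
flip (171999/425995) -> (425995/171999): both odd, 171999 mod 4 = 3, 425995 mod 4 = 3, so the flip contributes -1; sign now +1
(425995/171999): 425995 mod 171999 = 81997, so (425995/171999) = (81997/171999)
flip (81997/171999) -> (171999/81997): both odd, 81997 mod 4 = 1, 171999 mod 4 = 3, so the flip contributes +1; sign now +1
(171999/81997): 171999 mod 81997 = 8005, so (171999/81997) = (8005/81997)
flip (8005/81997) -> (81997/8005): both odd, 8005 mod 4 = 1, 81997 mod 4 = 1, so the flip contributes +1; sign now +1
(81997/8005): 81997 mod 8005 = 1947, so (81997/8005) = (1947/8005)
flip (1947/8005) -> (8005/1947): both odd, 1947 mod 4 = 3, 8005 mod 4 = 1, so the flip contributes +1; sign now +1
(8005/1947): 8005 mod 1947 = 217, so (8005/1947) = (217/1947)
flip (217/1947) -> (1947/217): both odd, 217 mod 4 = 1, 1947 mod 4 = 3, so the flip contributes +1; sign now +1
(1947/217): 1947 mod 217 = 211, so (1947/217) = (211/217)
flip (211/217) -> (217/211): both odd, 211 mod 4 = 3, 217 mod 4 = 1, so the flip contributes +1; sign now +1
(217/211): 217 mod 211 = 6, so (217/211) = (6/211)
factor out 2^1: 6 = 2^1·3; with 211 mod 8 = 3, (2/211) = -1; sign now -1; continue with (3/211)
flip (3/211) -> (211/3): both odd, 3 mod 4 = 3, 211 mod 4 = 3, so the flip contributes -1; sign now +1
(211/3): 211 mod 3 = 1, so (211/3) = (1/3)
reached (1/3) = 1, so the symbol is +1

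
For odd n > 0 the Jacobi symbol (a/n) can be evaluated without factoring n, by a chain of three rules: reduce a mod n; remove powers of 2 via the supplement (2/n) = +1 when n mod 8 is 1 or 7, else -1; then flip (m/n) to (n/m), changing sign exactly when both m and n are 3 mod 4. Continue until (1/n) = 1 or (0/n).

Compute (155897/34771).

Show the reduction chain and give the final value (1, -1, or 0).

(155897/34771): 155897 mod 34771 = 16813, so (155897/34771) = (16813/34771)
flip (16813/34771) -> (34771/16813): both odd, 16813 mod 4 = 1, 34771 mod 4 = 3, so the flip contributes +1; sign now +1
(34771/16813): 34771 mod 16813 = 1145, so (34771/16813) = (1145/16813)
flip (1145/16813) -> (16813/1145): both odd, 1145 mod 4 = 1, 16813 mod 4 = 1, so the flip contributes +1; sign now +1
(16813/1145): 16813 mod 1145 = 783, so (16813/1145) = (783/1145)
flip (783/1145) -> (1145/783): both odd, 783 mod 4 = 3, 1145 mod 4 = 1, so the flip contributes +1; sign now +1
(1145/783): 1145 mod 783 = 362, so (1145/783) = (362/783)
factor out 2^1: 362 = 2^1·181; with 783 mod 8 = 7, (2/783) = +1; sign now +1; continue with (181/783)
flip (181/783) -> (783/181): both odd, 181 mod 4 = 1, 783 mod 4 = 3, so the flip contributes +1; sign now +1
(783/181): 783 mod 181 = 59, so (783/181) = (59/181)
flip (59/181) -> (181/59): both odd, 59 mod 4 = 3, 181 mod 4 = 1, so the flip contributes +1; sign now +1
(181/59): 181 mod 59 = 4, so (181/59) = (4/59)
factor out 2^2: 4 = 2^2·1; with 59 mod 8 = 3, (2/59) = -1; sign now +1; continue with (1/59)
reached (1/59) = 1, so the symbol is +1

1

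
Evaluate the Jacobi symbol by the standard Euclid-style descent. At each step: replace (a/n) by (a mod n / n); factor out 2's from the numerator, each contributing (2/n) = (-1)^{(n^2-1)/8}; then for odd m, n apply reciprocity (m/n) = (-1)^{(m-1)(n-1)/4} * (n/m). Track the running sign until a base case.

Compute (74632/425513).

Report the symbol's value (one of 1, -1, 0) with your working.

factor out 2^3: 74632 = 2^3·9329; with 425513 mod 8 = 1, (2/425513) = +1; sign now +1; continue with (9329/425513)
flip (9329/425513) -> (425513/9329): both odd, 9329 mod 4 = 1, 425513 mod 4 = 1, so the flip contributes +1; sign now +1
(425513/9329): 425513 mod 9329 = 5708, so (425513/9329) = (5708/9329)
factor out 2^2: 5708 = 2^2·1427; with 9329 mod 8 = 1, (2/9329) = +1; sign now +1; continue with (1427/9329)
flip (1427/9329) -> (9329/1427): both odd, 1427 mod 4 = 3, 9329 mod 4 = 1, so the flip contributes +1; sign now +1
(9329/1427): 9329 mod 1427 = 767, so (9329/1427) = (767/1427)
flip (767/1427) -> (1427/767): both odd, 767 mod 4 = 3, 1427 mod 4 = 3, so the flip contributes -1; sign now -1
(1427/767): 1427 mod 767 = 660, so (1427/767) = (660/767)
factor out 2^2: 660 = 2^2·165; with 767 mod 8 = 7, (2/767) = +1; sign now -1; continue with (165/767)
flip (165/767) -> (767/165): both odd, 165 mod 4 = 1, 767 mod 4 = 3, so the flip contributes +1; sign now -1
(767/165): 767 mod 165 = 107, so (767/165) = (107/165)
flip (107/165) -> (165/107): both odd, 107 mod 4 = 3, 165 mod 4 = 1, so the flip contributes +1; sign now -1
(165/107): 165 mod 107 = 58, so (165/107) = (58/107)
factor out 2^1: 58 = 2^1·29; with 107 mod 8 = 3, (2/107) = -1; sign now +1; continue with (29/107)
flip (29/107) -> (107/29): both odd, 29 mod 4 = 1, 107 mod 4 = 3, so the flip contributes +1; sign now +1
(107/29): 107 mod 29 = 20, so (107/29) = (20/29)
factor out 2^2: 20 = 2^2·5; with 29 mod 8 = 5, (2/29) = -1; sign now +1; continue with (5/29)
flip (5/29) -> (29/5): both odd, 5 mod 4 = 1, 29 mod 4 = 1, so the flip contributes +1; sign now +1
(29/5): 29 mod 5 = 4, so (29/5) = (4/5)
factor out 2^2: 4 = 2^2·1; with 5 mod 8 = 5, (2/5) = -1; sign now +1; continue with (1/5)
reached (1/5) = 1, so the symbol is +1

1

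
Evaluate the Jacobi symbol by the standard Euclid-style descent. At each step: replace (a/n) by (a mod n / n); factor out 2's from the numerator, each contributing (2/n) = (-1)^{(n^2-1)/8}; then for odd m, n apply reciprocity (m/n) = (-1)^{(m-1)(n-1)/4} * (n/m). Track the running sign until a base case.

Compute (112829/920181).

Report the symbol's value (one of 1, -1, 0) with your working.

reciprocity: (112829/920181) = +1·(920181/112829) since 112829 mod 4 = 1, 920181 mod 4 = 1; sign now +1
(920181/112829) = (17549/112829)   [reduce mod 112829]
reciprocity: (17549/112829) = +1·(112829/17549) since 17549 mod 4 = 1, 112829 mod 4 = 1; sign now +1
(112829/17549) = (7535/17549)   [reduce mod 17549]
reciprocity: (7535/17549) = +1·(17549/7535) since 7535 mod 4 = 3, 17549 mod 4 = 1; sign now +1
(17549/7535) = (2479/7535)   [reduce mod 7535]
reciprocity: (2479/7535) = -1·(7535/2479) since 2479 mod 4 = 3, 7535 mod 4 = 3; sign now -1
(7535/2479) = (98/2479)   [reduce mod 2479]
98 = 2^1·49; (2/2479) = +1 since 2479 mod 8 = 7, so (98/2479) = (+1)^1·(49/2479); sign now -1
reciprocity: (49/2479) = +1·(2479/49) since 49 mod 4 = 1, 2479 mod 4 = 3; sign now -1
(2479/49) = (29/49)   [reduce mod 49]
reciprocity: (29/49) = +1·(49/29) since 29 mod 4 = 1, 49 mod 4 = 1; sign now -1
(49/29) = (20/29)   [reduce mod 29]
20 = 2^2·5; (2/29) = -1 since 29 mod 8 = 5, so (20/29) = (-1)^2·(5/29); sign now -1
reciprocity: (5/29) = +1·(29/5) since 5 mod 4 = 1, 29 mod 4 = 1; sign now -1
(29/5) = (4/5)   [reduce mod 5]
4 = 2^2·1; (2/5) = -1 since 5 mod 8 = 5, so (4/5) = (-1)^2·(1/5); sign now -1
(1/5) = 1; final value = sign = -1

-1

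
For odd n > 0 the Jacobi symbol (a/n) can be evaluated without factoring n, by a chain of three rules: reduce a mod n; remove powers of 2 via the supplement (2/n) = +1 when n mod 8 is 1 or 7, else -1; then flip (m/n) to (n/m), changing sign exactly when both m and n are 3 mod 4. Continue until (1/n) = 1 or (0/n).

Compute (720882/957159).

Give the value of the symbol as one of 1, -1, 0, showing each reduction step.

0

factor out 2^1: 720882 = 2^1·360441; with 957159 mod 8 = 7, (2/957159) = +1; sign now +1; continue with (360441/957159)
flip (360441/957159) -> (957159/360441): both odd, 360441 mod 4 = 1, 957159 mod 4 = 3, so the flip contributes +1; sign now +1
(957159/360441): 957159 mod 360441 = 236277, so (957159/360441) = (236277/360441)
flip (236277/360441) -> (360441/236277): both odd, 236277 mod 4 = 1, 360441 mod 4 = 1, so the flip contributes +1; sign now +1
(360441/236277): 360441 mod 236277 = 124164, so (360441/236277) = (124164/236277)
factor out 2^2: 124164 = 2^2·31041; with 236277 mod 8 = 5, (2/236277) = -1; sign now +1; continue with (31041/236277)
flip (31041/236277) -> (236277/31041): both odd, 31041 mod 4 = 1, 236277 mod 4 = 1, so the flip contributes +1; sign now +1
(236277/31041): 236277 mod 31041 = 18990, so (236277/31041) = (18990/31041)
factor out 2^1: 18990 = 2^1·9495; with 31041 mod 8 = 1, (2/31041) = +1; sign now +1; continue with (9495/31041)
flip (9495/31041) -> (31041/9495): both odd, 9495 mod 4 = 3, 31041 mod 4 = 1, so the flip contributes +1; sign now +1
(31041/9495): 31041 mod 9495 = 2556, so (31041/9495) = (2556/9495)
factor out 2^2: 2556 = 2^2·639; with 9495 mod 8 = 7, (2/9495) = +1; sign now +1; continue with (639/9495)
flip (639/9495) -> (9495/639): both odd, 639 mod 4 = 3, 9495 mod 4 = 3, so the flip contributes -1; sign now -1
(9495/639): 9495 mod 639 = 549, so (9495/639) = (549/639)
flip (549/639) -> (639/549): both odd, 549 mod 4 = 1, 639 mod 4 = 3, so the flip contributes +1; sign now -1
(639/549): 639 mod 549 = 90, so (639/549) = (90/549)
factor out 2^1: 90 = 2^1·45; with 549 mod 8 = 5, (2/549) = -1; sign now +1; continue with (45/549)
flip (45/549) -> (549/45): both odd, 45 mod 4 = 1, 549 mod 4 = 1, so the flip contributes +1; sign now +1
(549/45): 549 mod 45 = 9, so (549/45) = (9/45)
flip (9/45) -> (45/9): both odd, 9 mod 4 = 1, 45 mod 4 = 1, so the flip contributes +1; sign now +1
(45/9): 45 mod 9 = 0, so (45/9) = (0/9)
reached (0/9); gcd(a, n) > 1, so (0/9) = 0 and the symbol is 0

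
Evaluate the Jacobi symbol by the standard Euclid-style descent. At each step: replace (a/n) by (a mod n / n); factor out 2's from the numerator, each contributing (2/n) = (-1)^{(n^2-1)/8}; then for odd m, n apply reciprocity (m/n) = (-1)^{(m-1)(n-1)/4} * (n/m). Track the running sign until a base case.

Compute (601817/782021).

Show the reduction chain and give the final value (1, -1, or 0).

flip (601817/782021) -> (782021/601817): both odd, 601817 mod 4 = 1, 782021 mod 4 = 1, so the flip contributes +1; sign now +1
(782021/601817): 782021 mod 601817 = 180204, so (782021/601817) = (180204/601817)
factor out 2^2: 180204 = 2^2·45051; with 601817 mod 8 = 1, (2/601817) = +1; sign now +1; continue with (45051/601817)
flip (45051/601817) -> (601817/45051): both odd, 45051 mod 4 = 3, 601817 mod 4 = 1, so the flip contributes +1; sign now +1
(601817/45051): 601817 mod 45051 = 16154, so (601817/45051) = (16154/45051)
factor out 2^1: 16154 = 2^1·8077; with 45051 mod 8 = 3, (2/45051) = -1; sign now -1; continue with (8077/45051)
flip (8077/45051) -> (45051/8077): both odd, 8077 mod 4 = 1, 45051 mod 4 = 3, so the flip contributes +1; sign now -1
(45051/8077): 45051 mod 8077 = 4666, so (45051/8077) = (4666/8077)
factor out 2^1: 4666 = 2^1·2333; with 8077 mod 8 = 5, (2/8077) = -1; sign now +1; continue with (2333/8077)
flip (2333/8077) -> (8077/2333): both odd, 2333 mod 4 = 1, 8077 mod 4 = 1, so the flip contributes +1; sign now +1
(8077/2333): 8077 mod 2333 = 1078, so (8077/2333) = (1078/2333)
factor out 2^1: 1078 = 2^1·539; with 2333 mod 8 = 5, (2/2333) = -1; sign now -1; continue with (539/2333)
flip (539/2333) -> (2333/539): both odd, 539 mod 4 = 3, 2333 mod 4 = 1, so the flip contributes +1; sign now -1
(2333/539): 2333 mod 539 = 177, so (2333/539) = (177/539)
flip (177/539) -> (539/177): both odd, 177 mod 4 = 1, 539 mod 4 = 3, so the flip contributes +1; sign now -1
(539/177): 539 mod 177 = 8, so (539/177) = (8/177)
factor out 2^3: 8 = 2^3·1; with 177 mod 8 = 1, (2/177) = +1; sign now -1; continue with (1/177)
reached (1/177) = 1, so the symbol is -1

-1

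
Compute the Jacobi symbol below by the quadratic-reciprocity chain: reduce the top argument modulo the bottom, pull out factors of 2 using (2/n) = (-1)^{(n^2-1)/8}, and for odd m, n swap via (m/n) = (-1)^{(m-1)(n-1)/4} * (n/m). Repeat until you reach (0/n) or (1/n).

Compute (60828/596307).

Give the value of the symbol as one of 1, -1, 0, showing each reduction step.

0

factor out 2^2: 60828 = 2^2·15207; with 596307 mod 8 = 3, (2/596307) = -1; sign now +1; continue with (15207/596307)
flip (15207/596307) -> (596307/15207): both odd, 15207 mod 4 = 3, 596307 mod 4 = 3, so the flip contributes -1; sign now -1
(596307/15207): 596307 mod 15207 = 3234, so (596307/15207) = (3234/15207)
factor out 2^1: 3234 = 2^1·1617; with 15207 mod 8 = 7, (2/15207) = +1; sign now -1; continue with (1617/15207)
flip (1617/15207) -> (15207/1617): both odd, 1617 mod 4 = 1, 15207 mod 4 = 3, so the flip contributes +1; sign now -1
(15207/1617): 15207 mod 1617 = 654, so (15207/1617) = (654/1617)
factor out 2^1: 654 = 2^1·327; with 1617 mod 8 = 1, (2/1617) = +1; sign now -1; continue with (327/1617)
flip (327/1617) -> (1617/327): both odd, 327 mod 4 = 3, 1617 mod 4 = 1, so the flip contributes +1; sign now -1
(1617/327): 1617 mod 327 = 309, so (1617/327) = (309/327)
flip (309/327) -> (327/309): both odd, 309 mod 4 = 1, 327 mod 4 = 3, so the flip contributes +1; sign now -1
(327/309): 327 mod 309 = 18, so (327/309) = (18/309)
factor out 2^1: 18 = 2^1·9; with 309 mod 8 = 5, (2/309) = -1; sign now +1; continue with (9/309)
flip (9/309) -> (309/9): both odd, 9 mod 4 = 1, 309 mod 4 = 1, so the flip contributes +1; sign now +1
(309/9): 309 mod 9 = 3, so (309/9) = (3/9)
flip (3/9) -> (9/3): both odd, 3 mod 4 = 3, 9 mod 4 = 1, so the flip contributes +1; sign now +1
(9/3): 9 mod 3 = 0, so (9/3) = (0/3)
reached (0/3); gcd(a, n) > 1, so (0/3) = 0 and the symbol is 0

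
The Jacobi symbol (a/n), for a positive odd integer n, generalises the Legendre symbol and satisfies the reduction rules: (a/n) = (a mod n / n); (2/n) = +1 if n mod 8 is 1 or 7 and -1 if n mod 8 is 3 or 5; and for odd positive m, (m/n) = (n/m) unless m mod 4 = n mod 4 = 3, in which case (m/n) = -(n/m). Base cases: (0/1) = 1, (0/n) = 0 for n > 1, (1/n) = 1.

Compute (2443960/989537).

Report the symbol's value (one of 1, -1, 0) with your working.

-1

(2443960/989537): 2443960 mod 989537 = 464886, so (2443960/989537) = (464886/989537)
factor out 2^1: 464886 = 2^1·232443; with 989537 mod 8 = 1, (2/989537) = +1; sign now +1; continue with (232443/989537)
flip (232443/989537) -> (989537/232443): both odd, 232443 mod 4 = 3, 989537 mod 4 = 1, so the flip contributes +1; sign now +1
(989537/232443): 989537 mod 232443 = 59765, so (989537/232443) = (59765/232443)
flip (59765/232443) -> (232443/59765): both odd, 59765 mod 4 = 1, 232443 mod 4 = 3, so the flip contributes +1; sign now +1
(232443/59765): 232443 mod 59765 = 53148, so (232443/59765) = (53148/59765)
factor out 2^2: 53148 = 2^2·13287; with 59765 mod 8 = 5, (2/59765) = -1; sign now +1; continue with (13287/59765)
flip (13287/59765) -> (59765/13287): both odd, 13287 mod 4 = 3, 59765 mod 4 = 1, so the flip contributes +1; sign now +1
(59765/13287): 59765 mod 13287 = 6617, so (59765/13287) = (6617/13287)
flip (6617/13287) -> (13287/6617): both odd, 6617 mod 4 = 1, 13287 mod 4 = 3, so the flip contributes +1; sign now +1
(13287/6617): 13287 mod 6617 = 53, so (13287/6617) = (53/6617)
flip (53/6617) -> (6617/53): both odd, 53 mod 4 = 1, 6617 mod 4 = 1, so the flip contributes +1; sign now +1
(6617/53): 6617 mod 53 = 45, so (6617/53) = (45/53)
flip (45/53) -> (53/45): both odd, 45 mod 4 = 1, 53 mod 4 = 1, so the flip contributes +1; sign now +1
(53/45): 53 mod 45 = 8, so (53/45) = (8/45)
factor out 2^3: 8 = 2^3·1; with 45 mod 8 = 5, (2/45) = -1; sign now -1; continue with (1/45)
reached (1/45) = 1, so the symbol is -1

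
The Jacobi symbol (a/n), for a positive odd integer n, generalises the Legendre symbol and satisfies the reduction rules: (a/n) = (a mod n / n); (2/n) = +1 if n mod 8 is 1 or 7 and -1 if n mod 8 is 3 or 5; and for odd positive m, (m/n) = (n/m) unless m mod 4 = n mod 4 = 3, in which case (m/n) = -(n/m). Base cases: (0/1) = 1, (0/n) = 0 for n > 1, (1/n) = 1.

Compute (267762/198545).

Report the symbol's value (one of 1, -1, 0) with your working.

(267762/198545) = (69217/198545)   [reduce mod 198545]
reciprocity: (69217/198545) = +1·(198545/69217) since 69217 mod 4 = 1, 198545 mod 4 = 1; sign now +1
(198545/69217) = (60111/69217)   [reduce mod 69217]
reciprocity: (60111/69217) = +1·(69217/60111) since 60111 mod 4 = 3, 69217 mod 4 = 1; sign now +1
(69217/60111) = (9106/60111)   [reduce mod 60111]
9106 = 2^1·4553; (2/60111) = +1 since 60111 mod 8 = 7, so (9106/60111) = (+1)^1·(4553/60111); sign now +1
reciprocity: (4553/60111) = +1·(60111/4553) since 4553 mod 4 = 1, 60111 mod 4 = 3; sign now +1
(60111/4553) = (922/4553)   [reduce mod 4553]
922 = 2^1·461; (2/4553) = +1 since 4553 mod 8 = 1, so (922/4553) = (+1)^1·(461/4553); sign now +1
reciprocity: (461/4553) = +1·(4553/461) since 461 mod 4 = 1, 4553 mod 4 = 1; sign now +1
(4553/461) = (404/461)   [reduce mod 461]
404 = 2^2·101; (2/461) = -1 since 461 mod 8 = 5, so (404/461) = (-1)^2·(101/461); sign now +1
reciprocity: (101/461) = +1·(461/101) since 101 mod 4 = 1, 461 mod 4 = 1; sign now +1
(461/101) = (57/101)   [reduce mod 101]
reciprocity: (57/101) = +1·(101/57) since 57 mod 4 = 1, 101 mod 4 = 1; sign now +1
(101/57) = (44/57)   [reduce mod 57]
44 = 2^2·11; (2/57) = +1 since 57 mod 8 = 1, so (44/57) = (+1)^2·(11/57); sign now +1
reciprocity: (11/57) = +1·(57/11) since 11 mod 4 = 3, 57 mod 4 = 1; sign now +1
(57/11) = (2/11)   [reduce mod 11]
2 = 2^1·1; (2/11) = -1 since 11 mod 8 = 3, so (2/11) = (-1)^1·(1/11); sign now -1
(1/11) = 1; final value = sign = -1

-1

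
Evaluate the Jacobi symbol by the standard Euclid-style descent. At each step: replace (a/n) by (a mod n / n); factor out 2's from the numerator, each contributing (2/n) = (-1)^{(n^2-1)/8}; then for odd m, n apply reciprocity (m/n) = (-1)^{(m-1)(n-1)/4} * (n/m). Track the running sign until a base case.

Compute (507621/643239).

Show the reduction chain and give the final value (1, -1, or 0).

flip (507621/643239) -> (643239/507621): both odd, 507621 mod 4 = 1, 643239 mod 4 = 3, so the flip contributes +1; sign now +1
(643239/507621): 643239 mod 507621 = 135618, so (643239/507621) = (135618/507621)
factor out 2^1: 135618 = 2^1·67809; with 507621 mod 8 = 5, (2/507621) = -1; sign now -1; continue with (67809/507621)
flip (67809/507621) -> (507621/67809): both odd, 67809 mod 4 = 1, 507621 mod 4 = 1, so the flip contributes +1; sign now -1
(507621/67809): 507621 mod 67809 = 32958, so (507621/67809) = (32958/67809)
factor out 2^1: 32958 = 2^1·16479; with 67809 mod 8 = 1, (2/67809) = +1; sign now -1; continue with (16479/67809)
flip (16479/67809) -> (67809/16479): both odd, 16479 mod 4 = 3, 67809 mod 4 = 1, so the flip contributes +1; sign now -1
(67809/16479): 67809 mod 16479 = 1893, so (67809/16479) = (1893/16479)
flip (1893/16479) -> (16479/1893): both odd, 1893 mod 4 = 1, 16479 mod 4 = 3, so the flip contributes +1; sign now -1
(16479/1893): 16479 mod 1893 = 1335, so (16479/1893) = (1335/1893)
flip (1335/1893) -> (1893/1335): both odd, 1335 mod 4 = 3, 1893 mod 4 = 1, so the flip contributes +1; sign now -1
(1893/1335): 1893 mod 1335 = 558, so (1893/1335) = (558/1335)
factor out 2^1: 558 = 2^1·279; with 1335 mod 8 = 7, (2/1335) = +1; sign now -1; continue with (279/1335)
flip (279/1335) -> (1335/279): both odd, 279 mod 4 = 3, 1335 mod 4 = 3, so the flip contributes -1; sign now +1
(1335/279): 1335 mod 279 = 219, so (1335/279) = (219/279)
flip (219/279) -> (279/219): both odd, 219 mod 4 = 3, 279 mod 4 = 3, so the flip contributes -1; sign now -1
(279/219): 279 mod 219 = 60, so (279/219) = (60/219)
factor out 2^2: 60 = 2^2·15; with 219 mod 8 = 3, (2/219) = -1; sign now -1; continue with (15/219)
flip (15/219) -> (219/15): both odd, 15 mod 4 = 3, 219 mod 4 = 3, so the flip contributes -1; sign now +1
(219/15): 219 mod 15 = 9, so (219/15) = (9/15)
flip (9/15) -> (15/9): both odd, 9 mod 4 = 1, 15 mod 4 = 3, so the flip contributes +1; sign now +1
(15/9): 15 mod 9 = 6, so (15/9) = (6/9)
factor out 2^1: 6 = 2^1·3; with 9 mod 8 = 1, (2/9) = +1; sign now +1; continue with (3/9)
flip (3/9) -> (9/3): both odd, 3 mod 4 = 3, 9 mod 4 = 1, so the flip contributes +1; sign now +1
(9/3): 9 mod 3 = 0, so (9/3) = (0/3)
reached (0/3); gcd(a, n) > 1, so (0/3) = 0 and the symbol is 0

0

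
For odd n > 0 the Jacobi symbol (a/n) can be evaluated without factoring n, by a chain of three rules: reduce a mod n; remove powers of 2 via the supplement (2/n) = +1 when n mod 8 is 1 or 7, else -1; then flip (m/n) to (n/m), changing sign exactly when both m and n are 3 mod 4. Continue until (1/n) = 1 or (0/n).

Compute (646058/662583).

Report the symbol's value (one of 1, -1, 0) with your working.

-1

646058 = 2^1·323029; (2/662583) = +1 since 662583 mod 8 = 7, so (646058/662583) = (+1)^1·(323029/662583); sign now +1
reciprocity: (323029/662583) = +1·(662583/323029) since 323029 mod 4 = 1, 662583 mod 4 = 3; sign now +1
(662583/323029) = (16525/323029)   [reduce mod 323029]
reciprocity: (16525/323029) = +1·(323029/16525) since 16525 mod 4 = 1, 323029 mod 4 = 1; sign now +1
(323029/16525) = (9054/16525)   [reduce mod 16525]
9054 = 2^1·4527; (2/16525) = -1 since 16525 mod 8 = 5, so (9054/16525) = (-1)^1·(4527/16525); sign now -1
reciprocity: (4527/16525) = +1·(16525/4527) since 4527 mod 4 = 3, 16525 mod 4 = 1; sign now -1
(16525/4527) = (2944/4527)   [reduce mod 4527]
2944 = 2^7·23; (2/4527) = +1 since 4527 mod 8 = 7, so (2944/4527) = (+1)^7·(23/4527); sign now -1
reciprocity: (23/4527) = -1·(4527/23) since 23 mod 4 = 3, 4527 mod 4 = 3; sign now +1
(4527/23) = (19/23)   [reduce mod 23]
reciprocity: (19/23) = -1·(23/19) since 19 mod 4 = 3, 23 mod 4 = 3; sign now -1
(23/19) = (4/19)   [reduce mod 19]
4 = 2^2·1; (2/19) = -1 since 19 mod 8 = 3, so (4/19) = (-1)^2·(1/19); sign now -1
(1/19) = 1; final value = sign = -1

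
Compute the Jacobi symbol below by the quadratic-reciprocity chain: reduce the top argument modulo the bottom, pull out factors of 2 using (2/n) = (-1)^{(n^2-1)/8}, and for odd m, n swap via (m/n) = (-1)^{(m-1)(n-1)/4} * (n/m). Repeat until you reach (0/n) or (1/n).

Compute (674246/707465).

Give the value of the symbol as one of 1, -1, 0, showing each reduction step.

factor out 2^1: 674246 = 2^1·337123; with 707465 mod 8 = 1, (2/707465) = +1; sign now +1; continue with (337123/707465)
flip (337123/707465) -> (707465/337123): both odd, 337123 mod 4 = 3, 707465 mod 4 = 1, so the flip contributes +1; sign now +1
(707465/337123): 707465 mod 337123 = 33219, so (707465/337123) = (33219/337123)
flip (33219/337123) -> (337123/33219): both odd, 33219 mod 4 = 3, 337123 mod 4 = 3, so the flip contributes -1; sign now -1
(337123/33219): 337123 mod 33219 = 4933, so (337123/33219) = (4933/33219)
flip (4933/33219) -> (33219/4933): both odd, 4933 mod 4 = 1, 33219 mod 4 = 3, so the flip contributes +1; sign now -1
(33219/4933): 33219 mod 4933 = 3621, so (33219/4933) = (3621/4933)
flip (3621/4933) -> (4933/3621): both odd, 3621 mod 4 = 1, 4933 mod 4 = 1, so the flip contributes +1; sign now -1
(4933/3621): 4933 mod 3621 = 1312, so (4933/3621) = (1312/3621)
factor out 2^5: 1312 = 2^5·41; with 3621 mod 8 = 5, (2/3621) = -1; sign now +1; continue with (41/3621)
flip (41/3621) -> (3621/41): both odd, 41 mod 4 = 1, 3621 mod 4 = 1, so the flip contributes +1; sign now +1
(3621/41): 3621 mod 41 = 13, so (3621/41) = (13/41)
flip (13/41) -> (41/13): both odd, 13 mod 4 = 1, 41 mod 4 = 1, so the flip contributes +1; sign now +1
(41/13): 41 mod 13 = 2, so (41/13) = (2/13)
factor out 2^1: 2 = 2^1·1; with 13 mod 8 = 5, (2/13) = -1; sign now -1; continue with (1/13)
reached (1/13) = 1, so the symbol is -1

-1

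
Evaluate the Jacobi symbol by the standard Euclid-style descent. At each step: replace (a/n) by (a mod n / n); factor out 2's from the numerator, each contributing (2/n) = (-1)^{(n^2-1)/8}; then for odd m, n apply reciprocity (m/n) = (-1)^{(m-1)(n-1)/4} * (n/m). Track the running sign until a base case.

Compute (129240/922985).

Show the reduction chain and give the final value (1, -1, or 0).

129240 = 2^3·16155; (2/922985) = +1 since 922985 mod 8 = 1, so (129240/922985) = (+1)^3·(16155/922985); sign now +1
reciprocity: (16155/922985) = +1·(922985/16155) since 16155 mod 4 = 3, 922985 mod 4 = 1; sign now +1
(922985/16155) = (2150/16155)   [reduce mod 16155]
2150 = 2^1·1075; (2/16155) = -1 since 16155 mod 8 = 3, so (2150/16155) = (-1)^1·(1075/16155); sign now -1
reciprocity: (1075/16155) = -1·(16155/1075) since 1075 mod 4 = 3, 16155 mod 4 = 3; sign now +1
(16155/1075) = (30/1075)   [reduce mod 1075]
30 = 2^1·15; (2/1075) = -1 since 1075 mod 8 = 3, so (30/1075) = (-1)^1·(15/1075); sign now -1
reciprocity: (15/1075) = -1·(1075/15) since 15 mod 4 = 3, 1075 mod 4 = 3; sign now +1
(1075/15) = (10/15)   [reduce mod 15]
10 = 2^1·5; (2/15) = +1 since 15 mod 8 = 7, so (10/15) = (+1)^1·(5/15); sign now +1
reciprocity: (5/15) = +1·(15/5) since 5 mod 4 = 1, 15 mod 4 = 3; sign now +1
(15/5) = (0/5)   [reduce mod 5]
(0/5) = 0   [gcd(a, n) > 1]; final value = 0

0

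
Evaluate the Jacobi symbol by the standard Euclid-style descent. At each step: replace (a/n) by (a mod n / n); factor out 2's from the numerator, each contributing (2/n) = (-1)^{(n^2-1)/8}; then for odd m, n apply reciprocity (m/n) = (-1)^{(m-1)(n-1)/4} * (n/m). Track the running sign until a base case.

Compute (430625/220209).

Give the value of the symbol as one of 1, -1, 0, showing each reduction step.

-1

(430625/220209): 430625 mod 220209 = 210416, so (430625/220209) = (210416/220209)
factor out 2^4: 210416 = 2^4·13151; with 220209 mod 8 = 1, (2/220209) = +1; sign now +1; continue with (13151/220209)
flip (13151/220209) -> (220209/13151): both odd, 13151 mod 4 = 3, 220209 mod 4 = 1, so the flip contributes +1; sign now +1
(220209/13151): 220209 mod 13151 = 9793, so (220209/13151) = (9793/13151)
flip (9793/13151) -> (13151/9793): both odd, 9793 mod 4 = 1, 13151 mod 4 = 3, so the flip contributes +1; sign now +1
(13151/9793): 13151 mod 9793 = 3358, so (13151/9793) = (3358/9793)
factor out 2^1: 3358 = 2^1·1679; with 9793 mod 8 = 1, (2/9793) = +1; sign now +1; continue with (1679/9793)
flip (1679/9793) -> (9793/1679): both odd, 1679 mod 4 = 3, 9793 mod 4 = 1, so the flip contributes +1; sign now +1
(9793/1679): 9793 mod 1679 = 1398, so (9793/1679) = (1398/1679)
factor out 2^1: 1398 = 2^1·699; with 1679 mod 8 = 7, (2/1679) = +1; sign now +1; continue with (699/1679)
flip (699/1679) -> (1679/699): both odd, 699 mod 4 = 3, 1679 mod 4 = 3, so the flip contributes -1; sign now -1
(1679/699): 1679 mod 699 = 281, so (1679/699) = (281/699)
flip (281/699) -> (699/281): both odd, 281 mod 4 = 1, 699 mod 4 = 3, so the flip contributes +1; sign now -1
(699/281): 699 mod 281 = 137, so (699/281) = (137/281)
flip (137/281) -> (281/137): both odd, 137 mod 4 = 1, 281 mod 4 = 1, so the flip contributes +1; sign now -1
(281/137): 281 mod 137 = 7, so (281/137) = (7/137)
flip (7/137) -> (137/7): both odd, 7 mod 4 = 3, 137 mod 4 = 1, so the flip contributes +1; sign now -1
(137/7): 137 mod 7 = 4, so (137/7) = (4/7)
factor out 2^2: 4 = 2^2·1; with 7 mod 8 = 7, (2/7) = +1; sign now -1; continue with (1/7)
reached (1/7) = 1, so the symbol is -1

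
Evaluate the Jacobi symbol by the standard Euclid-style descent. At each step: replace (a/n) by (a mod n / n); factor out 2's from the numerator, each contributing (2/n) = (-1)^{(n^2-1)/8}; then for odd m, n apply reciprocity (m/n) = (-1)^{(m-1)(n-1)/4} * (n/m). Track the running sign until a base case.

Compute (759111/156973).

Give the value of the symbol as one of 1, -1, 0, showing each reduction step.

(759111/156973): 759111 mod 156973 = 131219, so (759111/156973) = (131219/156973)
flip (131219/156973) -> (156973/131219): both odd, 131219 mod 4 = 3, 156973 mod 4 = 1, so the flip contributes +1; sign now +1
(156973/131219): 156973 mod 131219 = 25754, so (156973/131219) = (25754/131219)
factor out 2^1: 25754 = 2^1·12877; with 131219 mod 8 = 3, (2/131219) = -1; sign now -1; continue with (12877/131219)
flip (12877/131219) -> (131219/12877): both odd, 12877 mod 4 = 1, 131219 mod 4 = 3, so the flip contributes +1; sign now -1
(131219/12877): 131219 mod 12877 = 2449, so (131219/12877) = (2449/12877)
flip (2449/12877) -> (12877/2449): both odd, 2449 mod 4 = 1, 12877 mod 4 = 1, so the flip contributes +1; sign now -1
(12877/2449): 12877 mod 2449 = 632, so (12877/2449) = (632/2449)
factor out 2^3: 632 = 2^3·79; with 2449 mod 8 = 1, (2/2449) = +1; sign now -1; continue with (79/2449)
flip (79/2449) -> (2449/79): both odd, 79 mod 4 = 3, 2449 mod 4 = 1, so the flip contributes +1; sign now -1
(2449/79): 2449 mod 79 = 0, so (2449/79) = (0/79)
reached (0/79); gcd(a, n) > 1, so (0/79) = 0 and the symbol is 0

0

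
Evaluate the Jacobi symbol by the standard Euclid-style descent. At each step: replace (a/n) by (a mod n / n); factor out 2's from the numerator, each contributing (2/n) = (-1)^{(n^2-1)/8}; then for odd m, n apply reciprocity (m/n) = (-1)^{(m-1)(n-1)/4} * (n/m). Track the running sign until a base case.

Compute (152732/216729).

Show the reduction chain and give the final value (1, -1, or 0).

factor out 2^2: 152732 = 2^2·38183; with 216729 mod 8 = 1, (2/216729) = +1; sign now +1; continue with (38183/216729)
flip (38183/216729) -> (216729/38183): both odd, 38183 mod 4 = 3, 216729 mod 4 = 1, so the flip contributes +1; sign now +1
(216729/38183): 216729 mod 38183 = 25814, so (216729/38183) = (25814/38183)
factor out 2^1: 25814 = 2^1·12907; with 38183 mod 8 = 7, (2/38183) = +1; sign now +1; continue with (12907/38183)
flip (12907/38183) -> (38183/12907): both odd, 12907 mod 4 = 3, 38183 mod 4 = 3, so the flip contributes -1; sign now -1
(38183/12907): 38183 mod 12907 = 12369, so (38183/12907) = (12369/12907)
flip (12369/12907) -> (12907/12369): both odd, 12369 mod 4 = 1, 12907 mod 4 = 3, so the flip contributes +1; sign now -1
(12907/12369): 12907 mod 12369 = 538, so (12907/12369) = (538/12369)
factor out 2^1: 538 = 2^1·269; with 12369 mod 8 = 1, (2/12369) = +1; sign now -1; continue with (269/12369)
flip (269/12369) -> (12369/269): both odd, 269 mod 4 = 1, 12369 mod 4 = 1, so the flip contributes +1; sign now -1
(12369/269): 12369 mod 269 = 264, so (12369/269) = (264/269)
factor out 2^3: 264 = 2^3·33; with 269 mod 8 = 5, (2/269) = -1; sign now +1; continue with (33/269)
flip (33/269) -> (269/33): both odd, 33 mod 4 = 1, 269 mod 4 = 1, so the flip contributes +1; sign now +1
(269/33): 269 mod 33 = 5, so (269/33) = (5/33)
flip (5/33) -> (33/5): both odd, 5 mod 4 = 1, 33 mod 4 = 1, so the flip contributes +1; sign now +1
(33/5): 33 mod 5 = 3, so (33/5) = (3/5)
flip (3/5) -> (5/3): both odd, 3 mod 4 = 3, 5 mod 4 = 1, so the flip contributes +1; sign now +1
(5/3): 5 mod 3 = 2, so (5/3) = (2/3)
factor out 2^1: 2 = 2^1·1; with 3 mod 8 = 3, (2/3) = -1; sign now -1; continue with (1/3)
reached (1/3) = 1, so the symbol is -1

-1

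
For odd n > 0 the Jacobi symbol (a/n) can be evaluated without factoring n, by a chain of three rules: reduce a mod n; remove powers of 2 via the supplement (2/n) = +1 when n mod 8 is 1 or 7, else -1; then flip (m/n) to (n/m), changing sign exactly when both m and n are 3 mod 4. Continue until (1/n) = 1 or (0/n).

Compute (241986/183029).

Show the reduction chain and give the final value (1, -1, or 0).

(241986/183029) = (58957/183029)   [reduce mod 183029]
reciprocity: (58957/183029) = +1·(183029/58957) since 58957 mod 4 = 1, 183029 mod 4 = 1; sign now +1
(183029/58957) = (6158/58957)   [reduce mod 58957]
6158 = 2^1·3079; (2/58957) = -1 since 58957 mod 8 = 5, so (6158/58957) = (-1)^1·(3079/58957); sign now -1
reciprocity: (3079/58957) = +1·(58957/3079) since 3079 mod 4 = 3, 58957 mod 4 = 1; sign now -1
(58957/3079) = (456/3079)   [reduce mod 3079]
456 = 2^3·57; (2/3079) = +1 since 3079 mod 8 = 7, so (456/3079) = (+1)^3·(57/3079); sign now -1
reciprocity: (57/3079) = +1·(3079/57) since 57 mod 4 = 1, 3079 mod 4 = 3; sign now -1
(3079/57) = (1/57)   [reduce mod 57]
(1/57) = 1; final value = sign = -1

-1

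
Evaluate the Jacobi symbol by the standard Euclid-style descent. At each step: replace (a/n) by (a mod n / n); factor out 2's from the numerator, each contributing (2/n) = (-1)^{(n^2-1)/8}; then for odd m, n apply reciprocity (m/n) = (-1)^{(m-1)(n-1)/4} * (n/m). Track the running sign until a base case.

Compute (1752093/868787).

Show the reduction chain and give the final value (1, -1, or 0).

(1752093/868787): 1752093 mod 868787 = 14519, so (1752093/868787) = (14519/868787)
flip (14519/868787) -> (868787/14519): both odd, 14519 mod 4 = 3, 868787 mod 4 = 3, so the flip contributes -1; sign now -1
(868787/14519): 868787 mod 14519 = 12166, so (868787/14519) = (12166/14519)
factor out 2^1: 12166 = 2^1·6083; with 14519 mod 8 = 7, (2/14519) = +1; sign now -1; continue with (6083/14519)
flip (6083/14519) -> (14519/6083): both odd, 6083 mod 4 = 3, 14519 mod 4 = 3, so the flip contributes -1; sign now +1
(14519/6083): 14519 mod 6083 = 2353, so (14519/6083) = (2353/6083)
flip (2353/6083) -> (6083/2353): both odd, 2353 mod 4 = 1, 6083 mod 4 = 3, so the flip contributes +1; sign now +1
(6083/2353): 6083 mod 2353 = 1377, so (6083/2353) = (1377/2353)
flip (1377/2353) -> (2353/1377): both odd, 1377 mod 4 = 1, 2353 mod 4 = 1, so the flip contributes +1; sign now +1
(2353/1377): 2353 mod 1377 = 976, so (2353/1377) = (976/1377)
factor out 2^4: 976 = 2^4·61; with 1377 mod 8 = 1, (2/1377) = +1; sign now +1; continue with (61/1377)
flip (61/1377) -> (1377/61): both odd, 61 mod 4 = 1, 1377 mod 4 = 1, so the flip contributes +1; sign now +1
(1377/61): 1377 mod 61 = 35, so (1377/61) = (35/61)
flip (35/61) -> (61/35): both odd, 35 mod 4 = 3, 61 mod 4 = 1, so the flip contributes +1; sign now +1
(61/35): 61 mod 35 = 26, so (61/35) = (26/35)
factor out 2^1: 26 = 2^1·13; with 35 mod 8 = 3, (2/35) = -1; sign now -1; continue with (13/35)
flip (13/35) -> (35/13): both odd, 13 mod 4 = 1, 35 mod 4 = 3, so the flip contributes +1; sign now -1
(35/13): 35 mod 13 = 9, so (35/13) = (9/13)
flip (9/13) -> (13/9): both odd, 9 mod 4 = 1, 13 mod 4 = 1, so the flip contributes +1; sign now -1
(13/9): 13 mod 9 = 4, so (13/9) = (4/9)
factor out 2^2: 4 = 2^2·1; with 9 mod 8 = 1, (2/9) = +1; sign now -1; continue with (1/9)
reached (1/9) = 1, so the symbol is -1

-1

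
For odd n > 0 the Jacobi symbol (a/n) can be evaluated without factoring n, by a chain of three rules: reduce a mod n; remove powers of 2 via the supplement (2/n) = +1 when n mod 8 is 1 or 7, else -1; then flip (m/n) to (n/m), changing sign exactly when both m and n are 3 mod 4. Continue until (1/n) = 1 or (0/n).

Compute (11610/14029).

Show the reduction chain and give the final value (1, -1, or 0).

factor out 2^1: 11610 = 2^1·5805; with 14029 mod 8 = 5, (2/14029) = -1; sign now -1; continue with (5805/14029)
flip (5805/14029) -> (14029/5805): both odd, 5805 mod 4 = 1, 14029 mod 4 = 1, so the flip contributes +1; sign now -1
(14029/5805): 14029 mod 5805 = 2419, so (14029/5805) = (2419/5805)
flip (2419/5805) -> (5805/2419): both odd, 2419 mod 4 = 3, 5805 mod 4 = 1, so the flip contributes +1; sign now -1
(5805/2419): 5805 mod 2419 = 967, so (5805/2419) = (967/2419)
flip (967/2419) -> (2419/967): both odd, 967 mod 4 = 3, 2419 mod 4 = 3, so the flip contributes -1; sign now +1
(2419/967): 2419 mod 967 = 485, so (2419/967) = (485/967)
flip (485/967) -> (967/485): both odd, 485 mod 4 = 1, 967 mod 4 = 3, so the flip contributes +1; sign now +1
(967/485): 967 mod 485 = 482, so (967/485) = (482/485)
factor out 2^1: 482 = 2^1·241; with 485 mod 8 = 5, (2/485) = -1; sign now -1; continue with (241/485)
flip (241/485) -> (485/241): both odd, 241 mod 4 = 1, 485 mod 4 = 1, so the flip contributes +1; sign now -1
(485/241): 485 mod 241 = 3, so (485/241) = (3/241)
flip (3/241) -> (241/3): both odd, 3 mod 4 = 3, 241 mod 4 = 1, so the flip contributes +1; sign now -1
(241/3): 241 mod 3 = 1, so (241/3) = (1/3)
reached (1/3) = 1, so the symbol is -1

-1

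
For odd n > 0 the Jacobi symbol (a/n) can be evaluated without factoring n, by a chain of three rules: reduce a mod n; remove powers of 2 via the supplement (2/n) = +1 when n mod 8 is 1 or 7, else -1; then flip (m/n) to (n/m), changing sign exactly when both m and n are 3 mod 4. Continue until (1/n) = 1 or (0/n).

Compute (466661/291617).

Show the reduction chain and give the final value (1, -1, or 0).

(466661/291617): 466661 mod 291617 = 175044, so (466661/291617) = (175044/291617)
factor out 2^2: 175044 = 2^2·43761; with 291617 mod 8 = 1, (2/291617) = +1; sign now +1; continue with (43761/291617)
flip (43761/291617) -> (291617/43761): both odd, 43761 mod 4 = 1, 291617 mod 4 = 1, so the flip contributes +1; sign now +1
(291617/43761): 291617 mod 43761 = 29051, so (291617/43761) = (29051/43761)
flip (29051/43761) -> (43761/29051): both odd, 29051 mod 4 = 3, 43761 mod 4 = 1, so the flip contributes +1; sign now +1
(43761/29051): 43761 mod 29051 = 14710, so (43761/29051) = (14710/29051)
factor out 2^1: 14710 = 2^1·7355; with 29051 mod 8 = 3, (2/29051) = -1; sign now -1; continue with (7355/29051)
flip (7355/29051) -> (29051/7355): both odd, 7355 mod 4 = 3, 29051 mod 4 = 3, so the flip contributes -1; sign now +1
(29051/7355): 29051 mod 7355 = 6986, so (29051/7355) = (6986/7355)
factor out 2^1: 6986 = 2^1·3493; with 7355 mod 8 = 3, (2/7355) = -1; sign now -1; continue with (3493/7355)
flip (3493/7355) -> (7355/3493): both odd, 3493 mod 4 = 1, 7355 mod 4 = 3, so the flip contributes +1; sign now -1
(7355/3493): 7355 mod 3493 = 369, so (7355/3493) = (369/3493)
flip (369/3493) -> (3493/369): both odd, 369 mod 4 = 1, 3493 mod 4 = 1, so the flip contributes +1; sign now -1
(3493/369): 3493 mod 369 = 172, so (3493/369) = (172/369)
factor out 2^2: 172 = 2^2·43; with 369 mod 8 = 1, (2/369) = +1; sign now -1; continue with (43/369)
flip (43/369) -> (369/43): both odd, 43 mod 4 = 3, 369 mod 4 = 1, so the flip contributes +1; sign now -1
(369/43): 369 mod 43 = 25, so (369/43) = (25/43)
flip (25/43) -> (43/25): both odd, 25 mod 4 = 1, 43 mod 4 = 3, so the flip contributes +1; sign now -1
(43/25): 43 mod 25 = 18, so (43/25) = (18/25)
factor out 2^1: 18 = 2^1·9; with 25 mod 8 = 1, (2/25) = +1; sign now -1; continue with (9/25)
flip (9/25) -> (25/9): both odd, 9 mod 4 = 1, 25 mod 4 = 1, so the flip contributes +1; sign now -1
(25/9): 25 mod 9 = 7, so (25/9) = (7/9)
flip (7/9) -> (9/7): both odd, 7 mod 4 = 3, 9 mod 4 = 1, so the flip contributes +1; sign now -1
(9/7): 9 mod 7 = 2, so (9/7) = (2/7)
factor out 2^1: 2 = 2^1·1; with 7 mod 8 = 7, (2/7) = +1; sign now -1; continue with (1/7)
reached (1/7) = 1, so the symbol is -1

-1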